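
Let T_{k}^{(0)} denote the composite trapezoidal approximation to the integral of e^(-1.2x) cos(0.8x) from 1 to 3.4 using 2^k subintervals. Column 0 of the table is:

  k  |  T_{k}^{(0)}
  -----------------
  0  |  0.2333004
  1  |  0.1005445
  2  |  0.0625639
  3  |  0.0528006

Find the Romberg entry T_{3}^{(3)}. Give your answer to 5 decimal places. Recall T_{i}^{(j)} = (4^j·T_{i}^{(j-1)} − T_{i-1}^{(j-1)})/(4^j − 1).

Richardson extrapolation on the trapezoidal column (denominator 4−1=3):
T_{1}^{(1)} = 0.1005445 + (0.1005445 − 0.2333004)/3 = 0.0562925
T_{2}^{(1)} = 0.0625639 + (0.0625639 − 0.1005445)/3 = 0.0499037
T_{3}^{(1)} = 0.0528006 + (0.0528006 − 0.0625639)/3 = 0.0495462
T_{2}^{(2)} = (16·0.0499037 − 0.0562925) / 15 = 0.0494778
T_{3}^{(2)} = (16·0.0495462 − 0.0499037) / 15 = 0.0495224
T_{3}^{(3)} = (64·0.0495224 − 0.0494778) / 63 = 0.0495231

0.04952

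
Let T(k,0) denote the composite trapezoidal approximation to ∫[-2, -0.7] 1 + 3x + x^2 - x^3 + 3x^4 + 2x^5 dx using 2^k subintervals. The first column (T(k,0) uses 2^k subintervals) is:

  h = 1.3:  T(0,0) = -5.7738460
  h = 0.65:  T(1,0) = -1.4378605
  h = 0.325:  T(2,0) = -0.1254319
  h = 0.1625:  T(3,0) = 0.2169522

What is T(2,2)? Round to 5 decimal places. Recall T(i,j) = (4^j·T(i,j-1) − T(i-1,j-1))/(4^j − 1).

0.33235

Richardson extrapolation on the trapezoidal column (denominator 4−1=3):
T(1,1) = (4·(-1.4378605) − (-5.7738460)) / 3 = 0.0074680
T(2,1) = -0.1254319 + (-0.1254319 − (-1.4378605))/3 = 0.3120443
T(2,2) = (16·0.3120443 − 0.0074680) / 15 = 0.3323494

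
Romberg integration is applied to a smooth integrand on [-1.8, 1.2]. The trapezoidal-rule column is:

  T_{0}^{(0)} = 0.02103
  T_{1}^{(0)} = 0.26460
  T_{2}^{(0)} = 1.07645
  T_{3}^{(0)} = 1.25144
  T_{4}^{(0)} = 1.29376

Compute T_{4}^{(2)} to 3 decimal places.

T_{3}^{(1)} = (4·1.25144 − 1.07645) / 3 = 1.30977
T_{4}^{(1)} = 1.29376 + (1.29376 − 1.25144)/3 = 1.30787
T_{4}^{(2)} = (16·1.30787 − 1.30977) / 15 = 1.30774

1.308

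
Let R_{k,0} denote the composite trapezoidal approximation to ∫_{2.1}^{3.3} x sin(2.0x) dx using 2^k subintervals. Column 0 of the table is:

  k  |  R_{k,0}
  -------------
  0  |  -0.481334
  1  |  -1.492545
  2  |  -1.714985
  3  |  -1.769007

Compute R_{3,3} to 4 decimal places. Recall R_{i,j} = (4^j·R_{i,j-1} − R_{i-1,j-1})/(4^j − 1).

R_{1,1} = (4·(-1.492545) − (-0.481334)) / 3 = -1.829615
R_{2,1} = -1.714985 + (-1.714985 − (-1.492545))/3 = -1.789132
R_{3,1} = (4·(-1.769007) − (-1.714985)) / 3 = -1.787014
R_{2,2} = (16·(-1.789132) − (-1.829615)) / 15 = -1.786433
R_{3,2} = -1.787014 + (-1.787014 − (-1.789132))/15 = -1.786873
R_{3,3} = -1.786873 + (-1.786873 − (-1.786433))/63 = -1.786880

-1.7869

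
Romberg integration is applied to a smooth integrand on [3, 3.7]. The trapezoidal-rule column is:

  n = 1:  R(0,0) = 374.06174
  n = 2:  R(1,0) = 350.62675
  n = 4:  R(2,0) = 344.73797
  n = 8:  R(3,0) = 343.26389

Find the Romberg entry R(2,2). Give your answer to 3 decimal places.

R(1,1) = 350.62675 + (350.62675 − 374.06174)/3 = 342.81509
R(2,1) = 344.73797 + (344.73797 − 350.62675)/3 = 342.77504
R(2,2) = (16·342.77504 − 342.81509) / 15 = 342.77237
(Column j=1 coincides with Simpson's rule on the same nodes.)

342.772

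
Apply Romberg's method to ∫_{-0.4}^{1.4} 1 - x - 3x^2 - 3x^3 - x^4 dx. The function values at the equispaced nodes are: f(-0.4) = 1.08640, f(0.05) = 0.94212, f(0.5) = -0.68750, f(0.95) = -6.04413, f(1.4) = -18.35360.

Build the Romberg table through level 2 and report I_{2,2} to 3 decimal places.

I_{0,0} (trapezoid, 1 panel, h=1.8000): -15.54048
I_{1,0} (trapezoid, 2 panels, h=0.9000): -8.38899
I_{2,0} (trapezoid, 4 panels, h=0.4500): -6.49040
I_{1,1} = -8.38899 + (-8.38899 − (-15.54048))/3 = -6.00516
I_{2,1} = -6.49040 + (-6.49040 − (-8.38899))/3 = -5.85754
I_{2,2} = -5.85754 + (-5.85754 − (-6.00516))/15 = -5.84770

-5.848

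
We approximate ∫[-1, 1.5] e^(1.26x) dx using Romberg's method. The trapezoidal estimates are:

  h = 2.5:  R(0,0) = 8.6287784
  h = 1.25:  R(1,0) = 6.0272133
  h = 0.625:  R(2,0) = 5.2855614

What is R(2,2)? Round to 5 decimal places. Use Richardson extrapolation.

R(1,1) = 6.0272133 + (6.0272133 − 8.6287784)/3 = 5.1600249
R(2,1) = (4·5.2855614 − 6.0272133) / 3 = 5.0383441
R(2,2) = (16·5.0383441 − 5.1600249) / 15 = 5.0302320

5.03023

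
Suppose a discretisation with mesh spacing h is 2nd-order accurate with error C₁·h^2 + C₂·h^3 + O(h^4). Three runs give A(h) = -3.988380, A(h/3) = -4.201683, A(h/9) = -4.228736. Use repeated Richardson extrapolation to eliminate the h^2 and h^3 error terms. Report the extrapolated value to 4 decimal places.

-4.2323

First eliminate the h^2 term (factor 3^2 = 9):
  B₁ = (9·(-4.201683) − (-3.988380))/8 = -4.228346
  B₂ = (9·(-4.228736) − (-4.201683))/8 = -4.232118
Then eliminate the h^3 term (factor 3^3 = 27):
  (27·(-4.232118) − (-4.228346))/26 = -4.232263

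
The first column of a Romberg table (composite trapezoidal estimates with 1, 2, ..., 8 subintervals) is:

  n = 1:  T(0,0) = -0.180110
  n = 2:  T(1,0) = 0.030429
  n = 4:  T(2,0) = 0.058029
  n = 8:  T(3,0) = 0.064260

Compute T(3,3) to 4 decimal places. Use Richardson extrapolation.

Richardson extrapolation on the trapezoidal column (denominator 4−1=3):
T(1,1) = (4·0.030429 − (-0.180110)) / 3 = 0.100609
T(2,1) = 0.058029 + (0.058029 − 0.030429)/3 = 0.067229
T(3,1) = 0.064260 + (0.064260 − 0.058029)/3 = 0.066337
T(2,2) = (16·0.067229 − 0.100609) / 15 = 0.065004
T(3,2) = (16·0.066337 − 0.067229) / 15 = 0.066278
T(3,3) = 0.066278 + (0.066278 − 0.065004)/63 = 0.066298
(Column j=1 coincides with Simpson's rule on the same nodes.)

0.0663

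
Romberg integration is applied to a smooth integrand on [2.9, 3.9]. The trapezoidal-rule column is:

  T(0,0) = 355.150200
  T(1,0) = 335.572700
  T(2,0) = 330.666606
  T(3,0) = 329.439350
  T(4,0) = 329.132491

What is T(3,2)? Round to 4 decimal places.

329.0302

Richardson extrapolation on the trapezoidal column (denominator 4−1=3):
T(2,1) = 330.666606 + (330.666606 − 335.572700)/3 = 329.031241
T(3,1) = (4·329.439350 − 330.666606) / 3 = 329.030265
T(3,2) = (16·329.030265 − 329.031241) / 15 = 329.030200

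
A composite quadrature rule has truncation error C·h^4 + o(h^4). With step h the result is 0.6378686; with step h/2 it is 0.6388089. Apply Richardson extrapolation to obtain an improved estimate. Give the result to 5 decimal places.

0.63887

Extrapolated value = (16·A(h/2) − A(h)) / (16 − 1)
= (16·0.6388089 − 0.6378686) / 15
= 9.5830738 / 15 = 0.6388716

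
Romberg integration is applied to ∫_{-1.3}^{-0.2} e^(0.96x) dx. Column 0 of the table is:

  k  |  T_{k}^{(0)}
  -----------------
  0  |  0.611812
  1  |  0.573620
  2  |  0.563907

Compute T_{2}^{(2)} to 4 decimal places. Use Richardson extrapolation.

Richardson extrapolation on the trapezoidal column (denominator 4−1=3):
T_{1}^{(1)} = (4·0.573620 − 0.611812) / 3 = 0.560889
T_{2}^{(1)} = (4·0.563907 − 0.573620) / 3 = 0.560669
T_{2}^{(2)} = (16·0.560669 − 0.560889) / 15 = 0.560654

0.5607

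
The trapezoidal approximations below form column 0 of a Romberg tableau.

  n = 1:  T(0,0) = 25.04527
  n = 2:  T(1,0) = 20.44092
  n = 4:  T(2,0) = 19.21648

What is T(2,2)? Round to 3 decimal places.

T(1,1) = (4·20.44092 − 25.04527) / 3 = 18.90614
T(2,1) = (4·19.21648 − 20.44092) / 3 = 18.80833
T(2,2) = 18.80833 + (18.80833 − 18.90614)/15 = 18.80181

18.802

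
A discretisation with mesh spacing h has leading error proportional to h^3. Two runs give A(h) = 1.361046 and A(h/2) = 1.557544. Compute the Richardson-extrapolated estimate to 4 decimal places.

The leading error scales as h^3; refining by a factor of 2 reduces it by 2^3 = 8.
Extrapolated value = (8·A(h/2) − A(h)) / (8 − 1)
= (8·1.557544 − 1.361046) / 7
= 11.099306 / 7 = 1.585615

1.5856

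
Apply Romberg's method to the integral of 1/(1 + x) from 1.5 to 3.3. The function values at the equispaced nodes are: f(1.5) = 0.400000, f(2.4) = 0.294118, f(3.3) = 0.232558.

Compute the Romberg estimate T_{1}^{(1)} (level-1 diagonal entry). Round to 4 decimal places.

T_{0}^{(0)} (trapezoid, 1 panel, h=1.8000): 0.569302
T_{1}^{(0)} (trapezoid, 2 panels, h=0.9000): 0.549357
T_{1}^{(1)} = 0.549357 + (0.549357 − 0.569302)/3 = 0.542709

0.5427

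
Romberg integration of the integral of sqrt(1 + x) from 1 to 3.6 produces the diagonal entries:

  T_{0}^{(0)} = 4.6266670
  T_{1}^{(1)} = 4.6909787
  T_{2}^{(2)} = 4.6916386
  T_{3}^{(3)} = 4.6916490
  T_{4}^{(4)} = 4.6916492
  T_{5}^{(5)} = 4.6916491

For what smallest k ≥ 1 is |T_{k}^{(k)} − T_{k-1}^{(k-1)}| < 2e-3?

k = 2

|T_{1}^{(1)} − T_{0}^{(0)}| = 0.0643117 ≥ 2e-3
|T_{2}^{(2)} − T_{1}^{(1)}| = 0.0006599 < 2e-3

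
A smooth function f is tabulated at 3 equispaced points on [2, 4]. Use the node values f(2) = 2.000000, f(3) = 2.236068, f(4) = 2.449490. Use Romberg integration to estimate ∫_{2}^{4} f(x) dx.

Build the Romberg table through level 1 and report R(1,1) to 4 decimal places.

4.4646

R(0,0) (trapezoid, 1 panel, h=2.0000): 4.449490
R(1,0) (trapezoid, 2 panels, h=1.0000): 4.460813
R(1,1) = 4.460813 + (4.460813 − 4.449490)/3 = 4.464587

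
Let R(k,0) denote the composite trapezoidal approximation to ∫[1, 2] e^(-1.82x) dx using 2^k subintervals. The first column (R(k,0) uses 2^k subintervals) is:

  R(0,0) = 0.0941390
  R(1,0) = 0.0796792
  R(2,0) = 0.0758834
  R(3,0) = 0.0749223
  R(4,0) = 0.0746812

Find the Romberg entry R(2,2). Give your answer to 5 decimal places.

0.07460

Richardson extrapolation on the trapezoidal column (denominator 4−1=3):
R(1,1) = 0.0796792 + (0.0796792 − 0.0941390)/3 = 0.0748593
R(2,1) = (4·0.0758834 − 0.0796792) / 3 = 0.0746181
R(2,2) = (16·0.0746181 − 0.0748593) / 15 = 0.0746020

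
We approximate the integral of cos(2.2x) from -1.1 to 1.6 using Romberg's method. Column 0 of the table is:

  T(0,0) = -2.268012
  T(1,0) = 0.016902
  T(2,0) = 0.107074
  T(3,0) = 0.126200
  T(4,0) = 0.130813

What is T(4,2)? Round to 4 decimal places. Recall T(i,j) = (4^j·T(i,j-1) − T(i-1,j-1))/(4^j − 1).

0.1323

Richardson extrapolation on the trapezoidal column (denominator 4−1=3):
T(3,1) = 0.126200 + (0.126200 − 0.107074)/3 = 0.132575
T(4,1) = (4·0.130813 − 0.126200) / 3 = 0.132351
T(4,2) = 0.132351 + (0.132351 − 0.132575)/15 = 0.132336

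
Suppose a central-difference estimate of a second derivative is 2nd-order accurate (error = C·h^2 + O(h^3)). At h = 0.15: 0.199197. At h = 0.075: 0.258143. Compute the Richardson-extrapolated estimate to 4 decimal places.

0.2778

The leading error scales as h^2; refining by a factor of 2 reduces it by 2^2 = 4.
Extrapolated value = (4·A(h/2) − A(h)) / (4 − 1)
= (4·0.258143 − 0.199197) / 3
= 0.833375 / 3 = 0.277792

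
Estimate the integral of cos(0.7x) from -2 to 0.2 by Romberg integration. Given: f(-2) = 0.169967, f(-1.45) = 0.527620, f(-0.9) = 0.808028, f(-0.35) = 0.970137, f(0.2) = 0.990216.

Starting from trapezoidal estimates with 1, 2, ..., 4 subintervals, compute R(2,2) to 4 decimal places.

R(0,0) (trapezoid, 1 panel, h=2.2000): 1.276201
R(1,0) (trapezoid, 2 panels, h=1.1000): 1.526931
R(2,0) (trapezoid, 4 panels, h=0.5500): 1.587232
R(1,1) = 1.526931 + (1.526931 − 1.276201)/3 = 1.610508
R(2,1) = 1.587232 + (1.587232 − 1.526931)/3 = 1.607332
R(2,2) = 1.607332 + (1.607332 − 1.610508)/15 = 1.607120

1.6071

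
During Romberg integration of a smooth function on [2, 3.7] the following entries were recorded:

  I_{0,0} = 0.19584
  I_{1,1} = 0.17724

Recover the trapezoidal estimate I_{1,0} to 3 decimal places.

From I_{1,1} = (4·I_{1,0} − I_{0,0})/3, solve for I_{1,0}:
4·I_{1,0} = 3·0.17724 + 0.19584 = 0.72756
I_{1,0} = 0.18189

0.182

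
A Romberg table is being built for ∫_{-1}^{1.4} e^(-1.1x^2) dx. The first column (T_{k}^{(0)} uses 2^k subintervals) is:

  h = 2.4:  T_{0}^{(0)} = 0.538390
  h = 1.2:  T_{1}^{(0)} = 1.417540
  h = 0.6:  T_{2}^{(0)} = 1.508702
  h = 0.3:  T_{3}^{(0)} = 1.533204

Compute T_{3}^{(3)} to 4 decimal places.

Richardson extrapolation on the trapezoidal column (denominator 4−1=3):
T_{1}^{(1)} = (4·1.417540 − 0.538390) / 3 = 1.710590
T_{2}^{(1)} = (4·1.508702 − 1.417540) / 3 = 1.539089
T_{3}^{(1)} = (4·1.533204 − 1.508702) / 3 = 1.541371
T_{2}^{(2)} = 1.539089 + (1.539089 − 1.710590)/15 = 1.527656
T_{3}^{(2)} = 1.541371 + (1.541371 − 1.539089)/15 = 1.541523
T_{3}^{(3)} = 1.541523 + (1.541523 − 1.527656)/63 = 1.541743
(Column j=1 coincides with Simpson's rule on the same nodes.)

1.5417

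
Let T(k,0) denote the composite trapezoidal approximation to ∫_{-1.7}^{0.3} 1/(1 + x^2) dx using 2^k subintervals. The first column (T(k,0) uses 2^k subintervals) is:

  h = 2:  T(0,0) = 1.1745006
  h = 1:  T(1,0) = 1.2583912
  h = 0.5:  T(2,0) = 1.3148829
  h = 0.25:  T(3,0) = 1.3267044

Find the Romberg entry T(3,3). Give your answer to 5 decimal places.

1.33034

Richardson extrapolation on the trapezoidal column (denominator 4−1=3):
T(1,1) = 1.2583912 + (1.2583912 − 1.1745006)/3 = 1.2863547
T(2,1) = 1.3148829 + (1.3148829 − 1.2583912)/3 = 1.3337135
T(3,1) = 1.3267044 + (1.3267044 − 1.3148829)/3 = 1.3306449
T(2,2) = 1.3337135 + (1.3337135 − 1.2863547)/15 = 1.3368708
T(3,2) = (16·1.3306449 − 1.3337135) / 15 = 1.3304403
T(3,3) = (64·1.3304403 − 1.3368708) / 63 = 1.3303382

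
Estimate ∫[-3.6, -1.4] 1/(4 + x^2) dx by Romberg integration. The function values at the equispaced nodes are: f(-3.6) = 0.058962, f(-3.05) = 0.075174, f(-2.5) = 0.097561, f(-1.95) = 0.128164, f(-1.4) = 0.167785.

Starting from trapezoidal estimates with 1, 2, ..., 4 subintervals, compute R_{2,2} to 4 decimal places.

0.2265

R_{0,0} (trapezoid, 1 panel, h=2.2000): 0.249422
R_{1,0} (trapezoid, 2 panels, h=1.1000): 0.232028
R_{2,0} (trapezoid, 4 panels, h=0.5500): 0.227850
R_{1,1} = 0.232028 + (0.232028 − 0.249422)/3 = 0.226230
R_{2,1} = 0.227850 + (0.227850 − 0.232028)/3 = 0.226457
R_{2,2} = 0.226457 + (0.226457 − 0.226230)/15 = 0.226472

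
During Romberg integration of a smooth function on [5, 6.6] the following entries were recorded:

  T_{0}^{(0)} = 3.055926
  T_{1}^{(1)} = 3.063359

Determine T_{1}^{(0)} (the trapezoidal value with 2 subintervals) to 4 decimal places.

3.0615

From T_{1}^{(1)} = (4·T_{1}^{(0)} − T_{0}^{(0)})/3, solve for T_{1}^{(0)}:
4·T_{1}^{(0)} = 3·3.063359 + 3.055926 = 12.246003
T_{1}^{(0)} = 3.061501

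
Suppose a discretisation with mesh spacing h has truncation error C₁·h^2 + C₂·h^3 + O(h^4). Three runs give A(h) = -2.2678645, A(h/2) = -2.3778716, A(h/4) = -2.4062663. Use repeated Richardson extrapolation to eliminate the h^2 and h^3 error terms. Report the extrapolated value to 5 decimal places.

First eliminate the h^2 term (factor 2^2 = 4):
  B₁ = (4·(-2.3778716) − (-2.2678645))/3 = -2.4145406
  B₂ = (4·(-2.4062663) − (-2.3778716))/3 = -2.4157312
Then eliminate the h^3 term (factor 2^3 = 8):
  (8·(-2.4157312) − (-2.4145406))/7 = -2.4159013

-2.41590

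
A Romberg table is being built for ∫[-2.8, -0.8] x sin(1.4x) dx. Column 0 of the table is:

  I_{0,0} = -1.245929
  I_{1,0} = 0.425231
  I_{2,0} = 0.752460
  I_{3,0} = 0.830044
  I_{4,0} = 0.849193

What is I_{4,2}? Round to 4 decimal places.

0.8556

Richardson extrapolation on the trapezoidal column (denominator 4−1=3):
I_{3,1} = 0.830044 + (0.830044 − 0.752460)/3 = 0.855905
I_{4,1} = 0.849193 + (0.849193 − 0.830044)/3 = 0.855576
I_{4,2} = (16·0.855576 − 0.855905) / 15 = 0.855554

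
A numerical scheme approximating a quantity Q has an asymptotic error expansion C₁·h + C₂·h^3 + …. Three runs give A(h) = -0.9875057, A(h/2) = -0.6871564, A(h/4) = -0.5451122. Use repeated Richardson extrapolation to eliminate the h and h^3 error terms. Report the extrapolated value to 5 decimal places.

-0.40539

First eliminate the h term (factor 2^1 = 2):
  B₁ = (2·(-0.6871564) − (-0.9875057))/1 = -0.3868071
  B₂ = (2·(-0.5451122) − (-0.6871564))/1 = -0.4030680
Then eliminate the h^3 term (factor 2^3 = 8):
  (8·(-0.4030680) − (-0.3868071))/7 = -0.4053910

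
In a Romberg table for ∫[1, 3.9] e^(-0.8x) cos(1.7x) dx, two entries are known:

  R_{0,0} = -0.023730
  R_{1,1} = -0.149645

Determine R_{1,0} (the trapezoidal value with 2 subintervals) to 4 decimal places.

-0.1182

From R_{1,1} = (4·R_{1,0} − R_{0,0})/3, solve for R_{1,0}:
4·R_{1,0} = 3·(-0.149645) + (-0.023730) = -0.472665
R_{1,0} = -0.118166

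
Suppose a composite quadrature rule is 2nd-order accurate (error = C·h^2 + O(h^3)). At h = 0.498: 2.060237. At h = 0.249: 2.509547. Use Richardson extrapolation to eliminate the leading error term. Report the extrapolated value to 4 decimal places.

The leading error scales as h^2; refining by a factor of 2 reduces it by 2^2 = 4.
Extrapolated value = (4·A(h/2) − A(h)) / (4 − 1)
= (4·2.509547 − 2.060237) / 3
= 7.977951 / 3 = 2.659317

2.6593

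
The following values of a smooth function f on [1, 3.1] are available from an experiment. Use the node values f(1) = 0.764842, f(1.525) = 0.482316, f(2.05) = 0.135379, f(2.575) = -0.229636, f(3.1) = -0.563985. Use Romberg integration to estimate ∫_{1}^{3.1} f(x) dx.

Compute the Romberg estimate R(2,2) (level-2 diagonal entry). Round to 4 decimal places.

R(0,0) (trapezoid, 1 panel, h=2.1000): 0.210900
R(1,0) (trapezoid, 2 panels, h=1.0500): 0.247598
R(2,0) (trapezoid, 4 panels, h=0.5250): 0.256456
R(1,1) = 0.247598 + (0.247598 − 0.210900)/3 = 0.259831
R(2,1) = 0.256456 + (0.256456 − 0.247598)/3 = 0.259409
R(2,2) = 0.259409 + (0.259409 − 0.259831)/15 = 0.259381

0.2594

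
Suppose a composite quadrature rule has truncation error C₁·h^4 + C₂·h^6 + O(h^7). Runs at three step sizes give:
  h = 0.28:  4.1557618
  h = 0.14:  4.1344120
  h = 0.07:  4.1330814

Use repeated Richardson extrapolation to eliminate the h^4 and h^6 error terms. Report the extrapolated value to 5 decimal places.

First eliminate the h^4 term (factor 2^4 = 16):
  B₁ = (16·4.1344120 − 4.1557618)/15 = 4.1329887
  B₂ = (16·4.1330814 − 4.1344120)/15 = 4.1329927
Then eliminate the h^6 term (factor 2^6 = 64):
  (64·4.1329927 − 4.1329887)/63 = 4.1329928

4.13299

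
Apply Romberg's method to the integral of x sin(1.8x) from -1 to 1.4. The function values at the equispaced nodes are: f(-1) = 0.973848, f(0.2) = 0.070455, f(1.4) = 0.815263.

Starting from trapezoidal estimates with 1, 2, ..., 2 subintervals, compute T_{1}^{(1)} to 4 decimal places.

0.8284

T_{0}^{(0)} (trapezoid, 1 panel, h=2.4000): 2.146933
T_{1}^{(0)} (trapezoid, 2 panels, h=1.2000): 1.158013
T_{1}^{(1)} = 1.158013 + (1.158013 − 2.146933)/3 = 0.828373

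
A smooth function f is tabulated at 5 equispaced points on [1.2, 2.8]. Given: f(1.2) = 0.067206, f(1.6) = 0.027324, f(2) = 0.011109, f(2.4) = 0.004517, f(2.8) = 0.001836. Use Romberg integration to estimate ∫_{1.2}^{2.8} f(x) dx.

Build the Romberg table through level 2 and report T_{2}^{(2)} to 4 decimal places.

0.0291

T_{0}^{(0)} (trapezoid, 1 panel, h=1.6000): 0.055234
T_{1}^{(0)} (trapezoid, 2 panels, h=0.8000): 0.036504
T_{2}^{(0)} (trapezoid, 4 panels, h=0.4000): 0.030988
T_{1}^{(1)} = 0.036504 + (0.036504 − 0.055234)/3 = 0.030261
T_{2}^{(1)} = 0.030988 + (0.030988 − 0.036504)/3 = 0.029149
T_{2}^{(2)} = 0.029149 + (0.029149 − 0.030261)/15 = 0.029075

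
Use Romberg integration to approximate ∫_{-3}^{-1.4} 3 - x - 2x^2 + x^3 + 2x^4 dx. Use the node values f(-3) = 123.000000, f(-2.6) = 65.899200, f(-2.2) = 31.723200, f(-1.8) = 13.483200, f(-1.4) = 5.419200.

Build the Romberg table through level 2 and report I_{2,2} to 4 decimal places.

67.9084

I_{0,0} (trapezoid, 1 panel, h=1.6000): 102.735360
I_{1,0} (trapezoid, 2 panels, h=0.8000): 76.746240
I_{2,0} (trapezoid, 4 panels, h=0.4000): 70.126080
I_{1,1} = 76.746240 + (76.746240 − 102.735360)/3 = 68.083200
I_{2,1} = 70.126080 + (70.126080 − 76.746240)/3 = 67.919360
I_{2,2} = 67.919360 + (67.919360 − 68.083200)/15 = 67.908437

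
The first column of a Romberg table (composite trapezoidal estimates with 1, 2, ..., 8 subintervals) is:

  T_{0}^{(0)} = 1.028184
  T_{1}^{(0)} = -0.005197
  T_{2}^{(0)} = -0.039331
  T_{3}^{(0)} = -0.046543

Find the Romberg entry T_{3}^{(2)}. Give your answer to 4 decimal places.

T_{2}^{(1)} = (4·(-0.039331) − (-0.005197)) / 3 = -0.050709
T_{3}^{(1)} = (4·(-0.046543) − (-0.039331)) / 3 = -0.048947
T_{3}^{(2)} = -0.048947 + (-0.048947 − (-0.050709))/15 = -0.048830

-0.0488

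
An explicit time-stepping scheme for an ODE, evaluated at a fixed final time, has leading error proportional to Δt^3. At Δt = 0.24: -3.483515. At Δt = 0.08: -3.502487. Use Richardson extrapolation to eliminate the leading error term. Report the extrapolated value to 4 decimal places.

The leading error scales as Δt^3; refining by a factor of 3 reduces it by 3^3 = 27.
Extrapolated value = (27·A(Δt/3) − A(Δt)) / (27 − 1)
= (27·(-3.502487) − (-3.483515)) / 26
= -91.083634 / 26 = -3.503217

-3.5032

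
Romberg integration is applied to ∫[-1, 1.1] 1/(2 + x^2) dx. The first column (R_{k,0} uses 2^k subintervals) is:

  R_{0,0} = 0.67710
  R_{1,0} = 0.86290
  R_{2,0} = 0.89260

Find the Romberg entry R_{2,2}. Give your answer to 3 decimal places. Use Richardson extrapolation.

R_{1,1} = (4·0.86290 − 0.67710) / 3 = 0.92483
R_{2,1} = 0.89260 + (0.89260 − 0.86290)/3 = 0.90250
R_{2,2} = 0.90250 + (0.90250 − 0.92483)/15 = 0.90101

0.901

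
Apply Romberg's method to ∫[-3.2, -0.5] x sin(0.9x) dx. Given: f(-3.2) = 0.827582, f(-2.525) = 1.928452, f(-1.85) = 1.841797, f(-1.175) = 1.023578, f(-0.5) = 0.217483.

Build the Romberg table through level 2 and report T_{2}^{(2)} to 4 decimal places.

3.7165

T_{0}^{(0)} (trapezoid, 1 panel, h=2.7000): 1.410838
T_{1}^{(0)} (trapezoid, 2 panels, h=1.3500): 3.191845
T_{2}^{(0)} (trapezoid, 4 panels, h=0.6750): 3.588543
T_{1}^{(1)} = 3.191845 + (3.191845 − 1.410838)/3 = 3.785514
T_{2}^{(1)} = 3.588543 + (3.588543 − 3.191845)/3 = 3.720776
T_{2}^{(2)} = 3.720776 + (3.720776 − 3.785514)/15 = 3.716460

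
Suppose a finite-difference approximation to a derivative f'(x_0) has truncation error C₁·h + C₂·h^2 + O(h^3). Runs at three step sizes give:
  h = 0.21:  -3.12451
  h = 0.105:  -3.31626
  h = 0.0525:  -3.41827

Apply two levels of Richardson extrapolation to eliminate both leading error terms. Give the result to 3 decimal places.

First eliminate the h term (factor 2^1 = 2):
  B₁ = (2·(-3.31626) − (-3.12451))/1 = -3.50801
  B₂ = (2·(-3.41827) − (-3.31626))/1 = -3.52028
Then eliminate the h^2 term (factor 2^2 = 4):
  (4·(-3.52028) − (-3.50801))/3 = -3.52437

-3.524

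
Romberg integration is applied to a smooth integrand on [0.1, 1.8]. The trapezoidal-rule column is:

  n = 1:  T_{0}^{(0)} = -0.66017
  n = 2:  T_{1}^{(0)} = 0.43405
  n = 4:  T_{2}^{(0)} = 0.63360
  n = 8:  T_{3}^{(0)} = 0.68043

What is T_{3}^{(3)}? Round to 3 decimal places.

T_{1}^{(1)} = (4·0.43405 − (-0.66017)) / 3 = 0.79879
T_{2}^{(1)} = 0.63360 + (0.63360 − 0.43405)/3 = 0.70012
T_{3}^{(1)} = 0.68043 + (0.68043 − 0.63360)/3 = 0.69604
T_{2}^{(2)} = 0.70012 + (0.70012 − 0.79879)/15 = 0.69354
T_{3}^{(2)} = (16·0.69604 − 0.70012) / 15 = 0.69577
T_{3}^{(3)} = 0.69577 + (0.69577 − 0.69354)/63 = 0.69581
(Column j=1 coincides with Simpson's rule on the same nodes.)

0.696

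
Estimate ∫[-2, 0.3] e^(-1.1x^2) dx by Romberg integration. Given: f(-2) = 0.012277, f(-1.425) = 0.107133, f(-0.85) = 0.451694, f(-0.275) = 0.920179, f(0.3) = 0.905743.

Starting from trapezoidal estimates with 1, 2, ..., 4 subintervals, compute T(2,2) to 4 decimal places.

1.1429

T(0,0) (trapezoid, 1 panel, h=2.3000): 1.055723
T(1,0) (trapezoid, 2 panels, h=1.1500): 1.047310
T(2,0) (trapezoid, 4 panels, h=0.5750): 1.114359
T(1,1) = 1.047310 + (1.047310 − 1.055723)/3 = 1.044506
T(2,1) = 1.114359 + (1.114359 − 1.047310)/3 = 1.136709
T(2,2) = 1.136709 + (1.136709 − 1.044506)/15 = 1.142856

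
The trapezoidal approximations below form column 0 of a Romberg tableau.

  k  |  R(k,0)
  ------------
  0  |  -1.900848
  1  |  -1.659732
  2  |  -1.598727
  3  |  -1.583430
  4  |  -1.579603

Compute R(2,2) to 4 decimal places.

R(1,1) = (4·(-1.659732) − (-1.900848)) / 3 = -1.579360
R(2,1) = -1.598727 + (-1.598727 − (-1.659732))/3 = -1.578392
R(2,2) = (16·(-1.578392) − (-1.579360)) / 15 = -1.578327
(Column j=1 coincides with Simpson's rule on the same nodes.)

-1.5783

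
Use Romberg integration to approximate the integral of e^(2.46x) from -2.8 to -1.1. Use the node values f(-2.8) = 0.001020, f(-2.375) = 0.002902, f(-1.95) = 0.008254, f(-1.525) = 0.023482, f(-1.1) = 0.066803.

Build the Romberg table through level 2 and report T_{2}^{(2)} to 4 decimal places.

0.0268

T_{0}^{(0)} (trapezoid, 1 panel, h=1.7000): 0.057650
T_{1}^{(0)} (trapezoid, 2 panels, h=0.8500): 0.035841
T_{2}^{(0)} (trapezoid, 4 panels, h=0.4250): 0.029134
T_{1}^{(1)} = 0.035841 + (0.035841 − 0.057650)/3 = 0.028571
T_{2}^{(1)} = 0.029134 + (0.029134 − 0.035841)/3 = 0.026898
T_{2}^{(2)} = 0.026898 + (0.026898 − 0.028571)/15 = 0.026786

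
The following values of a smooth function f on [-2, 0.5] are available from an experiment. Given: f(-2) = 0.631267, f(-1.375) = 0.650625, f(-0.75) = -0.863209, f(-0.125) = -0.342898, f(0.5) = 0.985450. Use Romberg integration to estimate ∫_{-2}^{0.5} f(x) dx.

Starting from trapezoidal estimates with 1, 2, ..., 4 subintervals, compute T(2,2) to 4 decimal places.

T(0,0) (trapezoid, 1 panel, h=2.5000): 2.020896
T(1,0) (trapezoid, 2 panels, h=1.2500): -0.068563
T(2,0) (trapezoid, 4 panels, h=0.6250): 0.158048
T(1,1) = -0.068563 + (-0.068563 − 2.020896)/3 = -0.765049
T(2,1) = 0.158048 + (0.158048 − (-0.068563))/3 = 0.233585
T(2,2) = 0.233585 + (0.233585 − (-0.765049))/15 = 0.300161

0.3002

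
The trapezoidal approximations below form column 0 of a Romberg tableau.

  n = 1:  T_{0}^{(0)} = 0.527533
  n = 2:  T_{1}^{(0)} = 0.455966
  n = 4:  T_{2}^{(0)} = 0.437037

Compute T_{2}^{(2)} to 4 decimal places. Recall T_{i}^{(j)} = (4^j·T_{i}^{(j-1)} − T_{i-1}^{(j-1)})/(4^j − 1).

Richardson extrapolation on the trapezoidal column (denominator 4−1=3):
T_{1}^{(1)} = 0.455966 + (0.455966 − 0.527533)/3 = 0.432110
T_{2}^{(1)} = 0.437037 + (0.437037 − 0.455966)/3 = 0.430727
T_{2}^{(2)} = 0.430727 + (0.430727 − 0.432110)/15 = 0.430635

0.4306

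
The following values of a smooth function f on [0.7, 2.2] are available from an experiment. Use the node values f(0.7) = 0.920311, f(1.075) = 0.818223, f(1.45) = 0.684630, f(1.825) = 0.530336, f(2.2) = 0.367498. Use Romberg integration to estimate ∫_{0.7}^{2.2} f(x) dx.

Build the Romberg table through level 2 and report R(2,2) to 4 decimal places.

1.0064

R(0,0) (trapezoid, 1 panel, h=1.5000): 0.965857
R(1,0) (trapezoid, 2 panels, h=0.7500): 0.996401
R(2,0) (trapezoid, 4 panels, h=0.3750): 1.003910
R(1,1) = 0.996401 + (0.996401 − 0.965857)/3 = 1.006582
R(2,1) = 1.003910 + (1.003910 − 0.996401)/3 = 1.006413
R(2,2) = 1.006413 + (1.006413 − 1.006582)/15 = 1.006402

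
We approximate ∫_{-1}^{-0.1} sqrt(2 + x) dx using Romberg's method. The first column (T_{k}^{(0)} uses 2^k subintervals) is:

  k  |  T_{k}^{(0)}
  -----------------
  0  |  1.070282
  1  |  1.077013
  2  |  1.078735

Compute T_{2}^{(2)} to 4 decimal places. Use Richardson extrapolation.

1.0793

T_{1}^{(1)} = (4·1.077013 − 1.070282) / 3 = 1.079257
T_{2}^{(1)} = (4·1.078735 − 1.077013) / 3 = 1.079309
T_{2}^{(2)} = 1.079309 + (1.079309 − 1.079257)/15 = 1.079312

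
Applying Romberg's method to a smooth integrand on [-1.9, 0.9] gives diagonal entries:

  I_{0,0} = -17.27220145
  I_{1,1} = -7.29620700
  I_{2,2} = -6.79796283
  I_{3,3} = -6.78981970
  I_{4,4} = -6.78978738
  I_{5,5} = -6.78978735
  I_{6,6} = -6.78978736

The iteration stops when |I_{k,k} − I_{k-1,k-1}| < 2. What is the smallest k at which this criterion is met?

|I_{1,1} − I_{0,0}| = 9.97599445 ≥ 2
|I_{2,2} − I_{1,1}| = 0.49824417 < 2

k = 2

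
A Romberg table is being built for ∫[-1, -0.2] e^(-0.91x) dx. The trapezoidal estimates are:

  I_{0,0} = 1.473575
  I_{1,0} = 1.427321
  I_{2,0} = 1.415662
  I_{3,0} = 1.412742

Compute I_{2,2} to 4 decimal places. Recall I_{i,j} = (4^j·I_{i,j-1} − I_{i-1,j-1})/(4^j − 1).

1.4118

Richardson extrapolation on the trapezoidal column (denominator 4−1=3):
I_{1,1} = 1.427321 + (1.427321 − 1.473575)/3 = 1.411903
I_{2,1} = (4·1.415662 − 1.427321) / 3 = 1.411776
I_{2,2} = (16·1.411776 − 1.411903) / 15 = 1.411768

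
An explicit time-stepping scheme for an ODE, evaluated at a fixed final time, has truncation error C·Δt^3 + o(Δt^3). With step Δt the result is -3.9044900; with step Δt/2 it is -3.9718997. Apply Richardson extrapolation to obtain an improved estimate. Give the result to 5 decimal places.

-3.98153

The leading error scales as Δt^3; refining by a factor of 2 reduces it by 2^3 = 8.
Extrapolated value = (8·A(Δt/2) − A(Δt)) / (8 − 1)
= (8·(-3.9718997) − (-3.9044900)) / 7
= -27.8707076 / 7 = -3.9815297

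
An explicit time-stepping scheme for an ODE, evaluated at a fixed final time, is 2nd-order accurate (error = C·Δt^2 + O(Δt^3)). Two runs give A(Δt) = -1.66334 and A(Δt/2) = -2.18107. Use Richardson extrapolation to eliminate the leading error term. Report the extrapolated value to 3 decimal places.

Extrapolated value = (4·A(Δt/2) − A(Δt)) / (4 − 1)
= (4·(-2.18107) − (-1.66334)) / 3
= -7.06094 / 3 = -2.35365

-2.354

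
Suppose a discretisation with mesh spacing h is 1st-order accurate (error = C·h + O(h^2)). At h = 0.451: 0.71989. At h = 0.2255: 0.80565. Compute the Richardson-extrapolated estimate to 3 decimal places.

0.891

Extrapolated value = (2·A(h/2) − A(h)) / (2 − 1)
= (2·0.80565 − 0.71989) / 1
= 0.89141 / 1 = 0.89141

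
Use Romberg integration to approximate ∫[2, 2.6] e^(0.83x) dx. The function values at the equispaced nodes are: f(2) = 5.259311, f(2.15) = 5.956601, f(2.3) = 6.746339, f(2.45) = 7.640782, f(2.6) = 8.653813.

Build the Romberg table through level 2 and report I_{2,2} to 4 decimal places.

4.0898

I_{0,0} (trapezoid, 1 panel, h=0.6000): 4.173937
I_{1,0} (trapezoid, 2 panels, h=0.3000): 4.110870
I_{2,0} (trapezoid, 4 panels, h=0.1500): 4.095043
I_{1,1} = 4.110870 + (4.110870 − 4.173937)/3 = 4.089848
I_{2,1} = 4.095043 + (4.095043 − 4.110870)/3 = 4.089767
I_{2,2} = 4.089767 + (4.089767 − 4.089848)/15 = 4.089762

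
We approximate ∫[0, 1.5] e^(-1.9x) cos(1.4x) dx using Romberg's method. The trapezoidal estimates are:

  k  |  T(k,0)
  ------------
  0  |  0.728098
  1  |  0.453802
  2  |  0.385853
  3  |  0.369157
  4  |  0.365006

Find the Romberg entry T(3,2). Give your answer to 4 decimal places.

Richardson extrapolation on the trapezoidal column (denominator 4−1=3):
T(2,1) = (4·0.385853 − 0.453802) / 3 = 0.363203
T(3,1) = 0.369157 + (0.369157 − 0.385853)/3 = 0.363592
T(3,2) = 0.363592 + (0.363592 − 0.363203)/15 = 0.363618
(Column j=1 coincides with Simpson's rule on the same nodes.)

0.3636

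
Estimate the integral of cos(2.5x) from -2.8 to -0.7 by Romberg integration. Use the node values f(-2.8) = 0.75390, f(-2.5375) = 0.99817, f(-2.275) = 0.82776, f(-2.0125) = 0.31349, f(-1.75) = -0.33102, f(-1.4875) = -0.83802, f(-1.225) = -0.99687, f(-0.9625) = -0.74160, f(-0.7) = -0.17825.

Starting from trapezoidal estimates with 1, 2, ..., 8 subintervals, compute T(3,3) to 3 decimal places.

-0.131

T(0,0) (trapezoid, 1 panel, h=2.1000): 0.60443
T(1,0) (trapezoid, 2 panels, h=1.0500): -0.04535
T(2,0) (trapezoid, 4 panels, h=0.5250): -0.11146
T(3,0) (trapezoid, 8 panels, h=0.2625): -0.12607
T(1,1) = -0.04535 + (-0.04535 − 0.60443)/3 = -0.26194
T(2,1) = -0.11146 + (-0.11146 − (-0.04535))/3 = -0.13350
T(3,1) = -0.12607 + (-0.12607 − (-0.11146))/3 = -0.13094
T(2,2) = -0.13350 + (-0.13350 − (-0.26194))/15 = -0.12494
T(3,2) = -0.13094 + (-0.13094 − (-0.13350))/15 = -0.13077
T(3,3) = -0.13077 + (-0.13077 − (-0.12494))/63 = -0.13086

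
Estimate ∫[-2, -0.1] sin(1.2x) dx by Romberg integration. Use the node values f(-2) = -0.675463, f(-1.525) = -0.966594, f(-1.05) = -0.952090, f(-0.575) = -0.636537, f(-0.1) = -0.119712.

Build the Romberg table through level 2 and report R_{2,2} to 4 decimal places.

R_{0,0} (trapezoid, 1 panel, h=1.9000): -0.755416
R_{1,0} (trapezoid, 2 panels, h=0.9500): -1.282194
R_{2,0} (trapezoid, 4 panels, h=0.4750): -1.402584
R_{1,1} = -1.282194 + (-1.282194 − (-0.755416))/3 = -1.457787
R_{2,1} = -1.402584 + (-1.402584 − (-1.282194))/3 = -1.442714
R_{2,2} = -1.442714 + (-1.442714 − (-1.457787))/15 = -1.441709

-1.4417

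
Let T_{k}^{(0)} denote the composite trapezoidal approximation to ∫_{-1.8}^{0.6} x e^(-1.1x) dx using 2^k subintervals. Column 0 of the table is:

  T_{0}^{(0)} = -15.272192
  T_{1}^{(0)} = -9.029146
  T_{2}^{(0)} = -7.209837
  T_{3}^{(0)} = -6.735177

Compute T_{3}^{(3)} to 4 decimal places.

Richardson extrapolation on the trapezoidal column (denominator 4−1=3):
T_{1}^{(1)} = (4·(-9.029146) − (-15.272192)) / 3 = -6.948131
T_{2}^{(1)} = (4·(-7.209837) − (-9.029146)) / 3 = -6.603401
T_{3}^{(1)} = -6.735177 + (-6.735177 − (-7.209837))/3 = -6.576957
T_{2}^{(2)} = -6.603401 + (-6.603401 − (-6.948131))/15 = -6.580419
T_{3}^{(2)} = (16·(-6.576957) − (-6.603401)) / 15 = -6.575194
T_{3}^{(3)} = -6.575194 + (-6.575194 − (-6.580419))/63 = -6.575111

-6.5751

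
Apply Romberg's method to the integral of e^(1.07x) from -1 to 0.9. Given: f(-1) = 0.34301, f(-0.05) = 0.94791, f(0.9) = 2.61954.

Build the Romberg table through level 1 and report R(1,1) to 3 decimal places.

2.139

R(0,0) (trapezoid, 1 panel, h=1.9000): 2.81442
R(1,0) (trapezoid, 2 panels, h=0.9500): 2.30773
R(1,1) = 2.30773 + (2.30773 − 2.81442)/3 = 2.13883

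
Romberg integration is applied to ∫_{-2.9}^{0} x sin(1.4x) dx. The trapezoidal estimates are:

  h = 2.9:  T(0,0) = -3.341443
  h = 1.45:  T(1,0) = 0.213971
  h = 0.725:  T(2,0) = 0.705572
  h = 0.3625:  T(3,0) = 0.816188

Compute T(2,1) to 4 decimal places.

Richardson extrapolation on the trapezoidal column (denominator 4−1=3):
T(2,1) = 0.705572 + (0.705572 − 0.213971)/3 = 0.869439

0.8694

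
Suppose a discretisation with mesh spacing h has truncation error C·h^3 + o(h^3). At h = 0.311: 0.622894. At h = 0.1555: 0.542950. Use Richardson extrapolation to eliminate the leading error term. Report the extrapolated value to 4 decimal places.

The leading error scales as h^3; refining by a factor of 2 reduces it by 2^3 = 8.
Extrapolated value = (8·A(h/2) − A(h)) / (8 − 1)
= (8·0.542950 − 0.622894) / 7
= 3.720706 / 7 = 0.531529

0.5315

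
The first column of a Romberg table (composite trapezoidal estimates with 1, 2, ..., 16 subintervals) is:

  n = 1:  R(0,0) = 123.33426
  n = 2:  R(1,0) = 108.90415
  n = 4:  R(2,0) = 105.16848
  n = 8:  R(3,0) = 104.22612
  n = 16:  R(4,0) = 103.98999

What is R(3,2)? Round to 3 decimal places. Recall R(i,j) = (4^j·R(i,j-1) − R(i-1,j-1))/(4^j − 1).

103.911

Richardson extrapolation on the trapezoidal column (denominator 4−1=3):
R(2,1) = 105.16848 + (105.16848 − 108.90415)/3 = 103.92326
R(3,1) = 104.22612 + (104.22612 − 105.16848)/3 = 103.91200
R(3,2) = 103.91200 + (103.91200 − 103.92326)/15 = 103.91125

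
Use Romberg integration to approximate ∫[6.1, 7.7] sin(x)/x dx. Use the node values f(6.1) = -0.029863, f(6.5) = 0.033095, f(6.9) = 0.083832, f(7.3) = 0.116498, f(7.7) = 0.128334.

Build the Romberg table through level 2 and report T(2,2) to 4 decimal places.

0.1152

T(0,0) (trapezoid, 1 panel, h=1.6000): 0.078777
T(1,0) (trapezoid, 2 panels, h=0.8000): 0.106454
T(2,0) (trapezoid, 4 panels, h=0.4000): 0.113064
T(1,1) = 0.106454 + (0.106454 − 0.078777)/3 = 0.115680
T(2,1) = 0.113064 + (0.113064 − 0.106454)/3 = 0.115267
T(2,2) = 0.115267 + (0.115267 − 0.115680)/15 = 0.115239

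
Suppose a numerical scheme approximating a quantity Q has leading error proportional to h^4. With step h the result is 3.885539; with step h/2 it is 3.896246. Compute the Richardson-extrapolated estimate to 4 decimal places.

The leading error scales as h^4; refining by a factor of 2 reduces it by 2^4 = 16.
Extrapolated value = (16·A(h/2) − A(h)) / (16 − 1)
= (16·3.896246 − 3.885539) / 15
= 58.454397 / 15 = 3.896960

3.8970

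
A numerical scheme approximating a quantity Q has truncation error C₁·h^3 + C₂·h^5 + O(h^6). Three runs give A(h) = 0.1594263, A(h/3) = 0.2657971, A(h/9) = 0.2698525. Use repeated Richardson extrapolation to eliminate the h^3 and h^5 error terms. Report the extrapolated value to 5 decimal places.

First eliminate the h^3 term (factor 3^3 = 27):
  B₁ = (27·0.2657971 − 0.1594263)/26 = 0.2698883
  B₂ = (27·0.2698525 − 0.2657971)/26 = 0.2700085
Then eliminate the h^5 term (factor 3^5 = 243):
  (243·0.2700085 − 0.2698883)/242 = 0.2700090

0.27001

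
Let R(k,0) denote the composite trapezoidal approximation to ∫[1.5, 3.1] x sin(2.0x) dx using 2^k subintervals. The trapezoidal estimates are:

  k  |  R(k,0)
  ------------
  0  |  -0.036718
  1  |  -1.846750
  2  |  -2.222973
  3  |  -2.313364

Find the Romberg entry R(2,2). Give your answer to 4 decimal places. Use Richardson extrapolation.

R(1,1) = (4·(-1.846750) − (-0.036718)) / 3 = -2.450094
R(2,1) = -2.222973 + (-2.222973 − (-1.846750))/3 = -2.348381
R(2,2) = (16·(-2.348381) − (-2.450094)) / 15 = -2.341600

-2.3416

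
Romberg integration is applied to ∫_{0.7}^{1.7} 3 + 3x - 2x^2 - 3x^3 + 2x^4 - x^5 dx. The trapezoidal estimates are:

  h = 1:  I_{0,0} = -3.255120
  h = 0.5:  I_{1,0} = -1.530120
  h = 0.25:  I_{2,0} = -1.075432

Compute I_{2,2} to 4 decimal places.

Richardson extrapolation on the trapezoidal column (denominator 4−1=3):
I_{1,1} = (4·(-1.530120) − (-3.255120)) / 3 = -0.955120
I_{2,1} = (4·(-1.075432) − (-1.530120)) / 3 = -0.923869
I_{2,2} = -0.923869 + (-0.923869 − (-0.955120))/15 = -0.921786

-0.9218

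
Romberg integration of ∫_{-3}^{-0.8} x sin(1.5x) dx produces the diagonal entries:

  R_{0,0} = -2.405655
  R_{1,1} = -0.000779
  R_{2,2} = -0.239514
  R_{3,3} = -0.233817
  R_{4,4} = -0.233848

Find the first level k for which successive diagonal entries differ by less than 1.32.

|R_{1,1} − R_{0,0}| = 2.404876 ≥ 1.32
|R_{2,2} − R_{1,1}| = 0.238735 < 1.32

k = 2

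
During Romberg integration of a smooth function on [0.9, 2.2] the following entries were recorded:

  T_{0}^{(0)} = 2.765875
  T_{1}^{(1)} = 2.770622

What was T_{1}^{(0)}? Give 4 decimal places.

From T_{1}^{(1)} = (4·T_{1}^{(0)} − T_{0}^{(0)})/3, solve for T_{1}^{(0)}:
4·T_{1}^{(0)} = 3·2.770622 + 2.765875 = 11.077741
T_{1}^{(0)} = 2.769435

2.7694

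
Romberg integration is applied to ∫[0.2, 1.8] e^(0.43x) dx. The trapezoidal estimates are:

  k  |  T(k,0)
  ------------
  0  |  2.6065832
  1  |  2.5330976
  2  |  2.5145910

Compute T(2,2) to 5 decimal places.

2.50841

T(1,1) = 2.5330976 + (2.5330976 − 2.6065832)/3 = 2.5086024
T(2,1) = 2.5145910 + (2.5145910 − 2.5330976)/3 = 2.5084221
T(2,2) = 2.5084221 + (2.5084221 − 2.5086024)/15 = 2.5084101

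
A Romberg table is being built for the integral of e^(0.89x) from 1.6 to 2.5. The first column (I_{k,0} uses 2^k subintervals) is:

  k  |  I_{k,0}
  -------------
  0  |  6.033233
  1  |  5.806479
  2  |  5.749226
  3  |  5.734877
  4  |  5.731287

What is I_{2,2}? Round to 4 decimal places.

I_{1,1} = 5.806479 + (5.806479 − 6.033233)/3 = 5.730894
I_{2,1} = (4·5.749226 − 5.806479) / 3 = 5.730142
I_{2,2} = 5.730142 + (5.730142 − 5.730894)/15 = 5.730092

5.7301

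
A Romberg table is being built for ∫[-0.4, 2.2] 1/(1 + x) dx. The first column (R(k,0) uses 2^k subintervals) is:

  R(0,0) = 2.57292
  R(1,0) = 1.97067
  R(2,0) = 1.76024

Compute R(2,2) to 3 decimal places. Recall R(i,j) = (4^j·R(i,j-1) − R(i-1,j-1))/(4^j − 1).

1.685

R(1,1) = (4·1.97067 − 2.57292) / 3 = 1.76992
R(2,1) = 1.76024 + (1.76024 − 1.97067)/3 = 1.69010
R(2,2) = 1.69010 + (1.69010 − 1.76992)/15 = 1.68478
(Column j=1 coincides with Simpson's rule on the same nodes.)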